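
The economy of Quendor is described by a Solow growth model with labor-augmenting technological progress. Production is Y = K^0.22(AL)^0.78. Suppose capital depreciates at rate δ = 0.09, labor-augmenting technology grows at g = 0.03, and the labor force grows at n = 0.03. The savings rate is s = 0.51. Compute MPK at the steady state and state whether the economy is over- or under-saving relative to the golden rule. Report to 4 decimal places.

over-saving; MPK ≈ 0.0647

n + g + δ = 0.03 + 0.03 + 0.09 = 0.15.
Steady-state k*: s·k^0.22 = 0.15·k gives k* = (0.51/0.15)^(1/0.78) ≈ 4.8016.
MPK = 0.22·4.8016^(-0.78) ≈ 0.0647.
MPK < n+g+δ = 0.15, so the economy is dynamically inefficient (over-saving).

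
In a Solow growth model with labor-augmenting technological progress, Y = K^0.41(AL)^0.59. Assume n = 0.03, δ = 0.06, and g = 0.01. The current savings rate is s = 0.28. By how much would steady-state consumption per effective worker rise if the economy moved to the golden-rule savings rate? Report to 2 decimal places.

Δc ≈ 0.10

The effective depreciation rate is n + g + δ = 0.03 + 0.01 + 0.06 = 0.1.
Current steady state (s = 0.28): k* = (0.28/0.1)^(1/0.59) ≈ 5.7266, y* = 5.7266^0.41 ≈ 2.0452, c* = (1−0.28)·2.0452 ≈ 1.4725.
Setting f'(k) = n+g+δ gives 0.41·k^(0.41−1) = 0.1, hence k_gold = (0.41/0.1)^(1/0.59) ≈ 10.9299.
y_gold = 10.9299^0.41 ≈ 2.6658, c_gold = y_gold − 0.1·k_gold ≈ 1.5728.
Gain: Δc = 1.5728 − 1.4725 ≈ 0.1003.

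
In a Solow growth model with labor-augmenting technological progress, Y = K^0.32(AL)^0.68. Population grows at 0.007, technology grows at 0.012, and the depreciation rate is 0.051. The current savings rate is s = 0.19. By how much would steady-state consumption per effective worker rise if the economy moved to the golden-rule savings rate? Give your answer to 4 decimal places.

Δc ≈ 0.0945

The effective depreciation rate is n + g + δ = 0.007 + 0.012 + 0.051 = 0.07.
Current steady state (s = 0.19): k* = (0.19/0.07)^(1/0.68) ≈ 4.3424, y* = 4.3424^0.32 ≈ 1.5998, c* = (1−0.19)·1.5998 ≈ 1.2959.
Maximizing c = f(k) − (n+g+δ)·k gives f'(k) = n+g+δ, i.e. 0.32·k^(0.32−1) = 0.07, so k_gold = (0.32/0.07)^(1/0.68) ≈ 9.3468.
y_gold = 9.3468^0.32 ≈ 2.0446, c_gold = y_gold − 0.07·k_gold ≈ 1.3903.
Gain: Δc = 1.3903 − 1.2959 ≈ 0.0945.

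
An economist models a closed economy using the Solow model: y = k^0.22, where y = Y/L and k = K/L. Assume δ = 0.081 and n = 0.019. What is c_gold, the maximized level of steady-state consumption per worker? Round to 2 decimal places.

Capital per worker breaks even when investment replaces (n + δ)·k; here n + δ = 0.1.
At the golden rule the marginal product of capital equals n+δ: 0.22·k^(0.22−1) = 0.1. Solving, k_gold = (0.22/0.1)^(1/0.78) ≈ 2.7479.
y_gold = 2.7479^0.22 ≈ 1.2491.
c_gold = y_gold − (n+δ)·k_gold = 1.2491 − 0.1·2.7479 ≈ 0.9743.

c_gold ≈ 0.97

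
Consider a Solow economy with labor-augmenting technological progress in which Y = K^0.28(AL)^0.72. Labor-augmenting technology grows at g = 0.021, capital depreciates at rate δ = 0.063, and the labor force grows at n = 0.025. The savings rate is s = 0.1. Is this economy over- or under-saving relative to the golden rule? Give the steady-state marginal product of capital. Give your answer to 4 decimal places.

The effective depreciation rate is n + g + δ = 0.025 + 0.021 + 0.063 = 0.109.
Steady-state k*: s·k^0.28 = 0.109·k gives k* = (0.1/0.109)^(1/0.72) ≈ 0.8872.
MPK = 0.28·0.8872^(-0.72) ≈ 0.3052.
MPK > n+g+δ = 0.109, so the economy is dynamically efficient (under-saving).

under-saving; MPK ≈ 0.3052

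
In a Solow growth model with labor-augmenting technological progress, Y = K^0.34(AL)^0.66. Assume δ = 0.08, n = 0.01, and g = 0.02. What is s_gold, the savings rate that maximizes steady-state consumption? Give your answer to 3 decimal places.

s_gold = 0.340

The effective depreciation rate is n + g + δ = 0.01 + 0.02 + 0.08 = 0.11.
At the golden rule MPK = n+g+δ, and in any Cobb-Douglas steady state s = (n+g+δ)·k/y = MPK·k/y = capital's share 0.34.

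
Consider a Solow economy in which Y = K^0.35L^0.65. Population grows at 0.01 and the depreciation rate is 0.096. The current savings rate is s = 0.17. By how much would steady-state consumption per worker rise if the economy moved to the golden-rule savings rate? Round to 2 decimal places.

n + δ = 0.01 + 0.096 = 0.106.
Current steady state (s = 0.17): k* = (0.17/0.106)^(1/0.65) ≈ 2.0683, y* = 2.0683^0.35 ≈ 1.2896, c* = (1−0.17)·1.2896 ≈ 1.0704.
Setting f'(k) = n+δ gives 0.35·k^(0.35−1) = 0.106, hence k_gold = (0.35/0.106)^(1/0.65) ≈ 6.2820.
y_gold = 6.2820^0.35 ≈ 1.9025, c_gold = y_gold − 0.106·k_gold ≈ 1.2367.
Gain: Δc = 1.2367 − 1.0704 ≈ 0.1663.

Δc ≈ 0.17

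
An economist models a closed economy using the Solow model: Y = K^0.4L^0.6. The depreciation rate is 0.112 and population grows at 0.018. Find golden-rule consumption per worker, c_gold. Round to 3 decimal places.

c_gold ≈ 1.269

Capital per worker breaks even when investment replaces (n + δ)·k; here n + δ = 0.13.
Setting f'(k) = n+δ gives 0.4·k^(0.4−1) = 0.13, hence k_gold = (0.4/0.13)^(1/0.6) ≈ 6.5092.
y_gold = 6.5092^0.4 ≈ 2.1155.
c_gold = y_gold − (n+δ)·k_gold = 2.1155 − 0.13·6.5092 ≈ 1.2693.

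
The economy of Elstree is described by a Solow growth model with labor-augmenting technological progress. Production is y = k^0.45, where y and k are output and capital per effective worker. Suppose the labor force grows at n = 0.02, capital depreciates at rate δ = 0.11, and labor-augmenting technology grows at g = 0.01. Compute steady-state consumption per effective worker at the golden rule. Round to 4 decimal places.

Capital per effective worker breaks even when investment replaces (n + g + δ)·k; here n + g + δ = 0.14.
Golden rule sets MPK = n+g+δ: 0.45·k^(0.45−1) = 0.14, so k_gold = (0.45/0.14)^(1/0.55) ≈ 8.3555.
y_gold = 8.3555^0.45 ≈ 2.5995.
c_gold = y_gold − (n+g+δ)·k_gold = 2.5995 − 0.14·8.3555 ≈ 1.4297.

c_gold ≈ 1.4297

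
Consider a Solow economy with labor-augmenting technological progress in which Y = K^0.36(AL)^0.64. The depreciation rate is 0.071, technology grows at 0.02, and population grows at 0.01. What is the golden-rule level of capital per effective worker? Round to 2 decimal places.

n + g + δ = 0.01 + 0.02 + 0.071 = 0.101.
Golden rule sets MPK = n+g+δ: 0.36·k^(0.36−1) = 0.101, so k_gold = (0.36/0.101)^(1/0.64) ≈ 7.2857.

k_gold ≈ 7.29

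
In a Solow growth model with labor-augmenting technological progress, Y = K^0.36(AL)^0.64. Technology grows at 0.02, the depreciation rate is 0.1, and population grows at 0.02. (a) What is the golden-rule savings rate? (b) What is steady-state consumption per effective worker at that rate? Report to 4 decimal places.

The effective depreciation rate is n + g + δ = 0.02 + 0.02 + 0.1 = 0.14.
For Cobb-Douglas, s_gold equals capital's share: s_gold = 0.36.
At the golden rule the marginal product of capital equals n+g+δ: 0.36·k^(0.36−1) = 0.14. Solving, k_gold = (0.36/0.14)^(1/0.64) ≈ 4.3742.
y_gold = 4.3742^0.36 ≈ 1.7011; c_gold = (1−0.36)·y_gold ≈ 1.0887.

(a) s_gold = 0.3600; (b) c_gold ≈ 1.0887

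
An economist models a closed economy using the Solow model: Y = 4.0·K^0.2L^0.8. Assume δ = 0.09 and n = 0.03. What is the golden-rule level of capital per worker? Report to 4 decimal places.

k_gold ≈ 10.7124

Break-even investment rate: n + δ = 0.03 + 0.09 = 0.12.
Maximizing c = f(k) − (n+δ)·k gives f'(k) = n+δ, i.e. 0.2·4.0·k^(0.2−1) = 0.12, so k_gold = (0.2·4.0/0.12)^(1/0.8) ≈ 10.7124.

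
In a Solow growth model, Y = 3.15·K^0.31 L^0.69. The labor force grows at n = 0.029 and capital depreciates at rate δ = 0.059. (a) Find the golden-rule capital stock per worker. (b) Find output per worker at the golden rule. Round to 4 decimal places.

(a) k_gold ≈ 32.7166; (b) y_gold ≈ 9.2873

Break-even investment rate: n + δ = 0.029 + 0.059 = 0.088.
At the golden rule the marginal product of capital equals n+δ: 0.31·3.15·k^(0.31−1) = 0.088. Solving, k_gold = (0.31·3.15/0.088)^(1/0.69) ≈ 32.7166.
y_gold = 3.15·32.7166^0.31 ≈ 9.2873.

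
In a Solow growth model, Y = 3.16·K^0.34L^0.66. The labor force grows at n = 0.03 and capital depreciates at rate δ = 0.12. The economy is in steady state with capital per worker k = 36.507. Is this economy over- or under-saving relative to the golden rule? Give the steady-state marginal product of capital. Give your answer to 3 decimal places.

over-saving; MPK ≈ 0.100

Capital per worker breaks even when investment replaces (n + δ)·k; here n + δ = 0.15.
MPK = 0.34·3.16·k^(0.34−1) = 0.34·3.16·36.507^(-0.66) ≈ 0.1000.
MPK < 0.15, so the economy is dynamically inefficient (over-saving).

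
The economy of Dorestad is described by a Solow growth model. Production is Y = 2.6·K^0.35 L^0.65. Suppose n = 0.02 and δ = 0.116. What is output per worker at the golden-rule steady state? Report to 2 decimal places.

The effective depreciation rate is n + δ = 0.02 + 0.116 = 0.136.
Maximizing c = f(k) − (n+δ)·k gives f'(k) = n+δ, i.e. 0.35·2.6·k^(0.35−1) = 0.136, so k_gold = (0.35·2.6/0.136)^(1/0.65) ≈ 18.6210.
Output: y_gold = 2.6·k_gold^0.35 = 2.6·18.6210^0.35 ≈ 7.2356.

y_gold ≈ 7.24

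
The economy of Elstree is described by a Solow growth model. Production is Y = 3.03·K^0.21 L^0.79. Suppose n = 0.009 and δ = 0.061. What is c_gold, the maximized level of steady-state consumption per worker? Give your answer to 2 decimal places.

The effective depreciation rate is n + δ = 0.009 + 0.061 = 0.07.
Maximizing c = f(k) − (n+δ)·k gives f'(k) = n+δ, i.e. 0.21·3.03·k^(0.21−1) = 0.07, so k_gold = (0.21·3.03/0.07)^(1/0.79) ≈ 16.3445.
y_gold = 3.03·16.3445^0.21 ≈ 5.4482.
c_gold = y_gold − (n+δ)·k_gold = 5.4482 − 0.07·16.3445 ≈ 4.3041.

c_gold ≈ 4.30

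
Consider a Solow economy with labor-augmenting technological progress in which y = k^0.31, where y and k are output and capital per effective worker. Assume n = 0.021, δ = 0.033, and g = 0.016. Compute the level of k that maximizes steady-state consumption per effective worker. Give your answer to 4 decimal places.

k_gold ≈ 8.6420

The effective depreciation rate is n + g + δ = 0.021 + 0.016 + 0.033 = 0.07.
Maximizing c = f(k) − (n+g+δ)·k gives f'(k) = n+g+δ, i.e. 0.31·k^(0.31−1) = 0.07, so k_gold = (0.31/0.07)^(1/0.69) ≈ 8.6420.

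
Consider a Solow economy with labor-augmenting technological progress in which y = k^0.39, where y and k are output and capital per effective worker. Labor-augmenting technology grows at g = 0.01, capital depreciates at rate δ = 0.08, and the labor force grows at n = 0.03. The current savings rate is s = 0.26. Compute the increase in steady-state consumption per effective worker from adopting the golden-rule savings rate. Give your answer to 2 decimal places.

Δc ≈ 0.08

Capital per effective worker breaks even when investment replaces (n + g + δ)·k; here n + g + δ = 0.12.
Current steady state (s = 0.26): k* = (0.26/0.12)^(1/0.61) ≈ 3.5520, y* = 3.5520^0.39 ≈ 1.6394, c* = (1−0.26)·1.6394 ≈ 1.2132.
At the golden rule the marginal product of capital equals n+g+δ: 0.39·k^(0.39−1) = 0.12. Solving, k_gold = (0.39/0.12)^(1/0.61) ≈ 6.9048.
y_gold = 6.9048^0.39 ≈ 2.1246, c_gold = y_gold − 0.12·k_gold ≈ 1.2960.
Gain: Δc = 1.2960 − 1.2132 ≈ 0.0828.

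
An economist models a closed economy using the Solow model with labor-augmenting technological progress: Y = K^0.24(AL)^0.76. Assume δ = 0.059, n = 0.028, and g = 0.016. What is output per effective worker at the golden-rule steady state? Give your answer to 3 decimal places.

y_gold ≈ 1.306

Break-even investment rate: n + g + δ = 0.028 + 0.016 + 0.059 = 0.103.
Golden rule sets MPK = n+g+δ: 0.24·k^(0.24−1) = 0.103, so k_gold = (0.24/0.103)^(1/0.76) ≈ 3.0436.
Output: y_gold = k_gold^0.24 = 3.0436^0.24 ≈ 1.3062.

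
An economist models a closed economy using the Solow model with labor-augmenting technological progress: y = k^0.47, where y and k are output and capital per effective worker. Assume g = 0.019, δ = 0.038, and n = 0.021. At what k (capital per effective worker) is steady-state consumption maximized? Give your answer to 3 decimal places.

k_gold ≈ 29.628

Break-even investment rate: n + g + δ = 0.021 + 0.019 + 0.038 = 0.078.
Setting f'(k) = n+g+δ gives 0.47·k^(0.47−1) = 0.078, hence k_gold = (0.47/0.078)^(1/0.53) ≈ 29.6281.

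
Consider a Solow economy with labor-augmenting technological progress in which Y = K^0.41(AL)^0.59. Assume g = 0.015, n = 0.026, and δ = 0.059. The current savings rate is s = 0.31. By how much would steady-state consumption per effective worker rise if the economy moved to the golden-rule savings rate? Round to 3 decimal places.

The effective depreciation rate is n + g + δ = 0.026 + 0.015 + 0.059 = 0.1.
Current steady state (s = 0.31): k* = (0.31/0.1)^(1/0.59) ≈ 6.8048, y* = 6.8048^0.41 ≈ 2.1951, c* = (1−0.31)·2.1951 ≈ 1.5146.
Maximizing c = f(k) − (n+g+δ)·k gives f'(k) = n+g+δ, i.e. 0.41·k^(0.41−1) = 0.1, so k_gold = (0.41/0.1)^(1/0.59) ≈ 10.9299.
y_gold = 10.9299^0.41 ≈ 2.6658, c_gold = y_gold − 0.1·k_gold ≈ 1.5728.
Gain: Δc = 1.5728 − 1.5146 ≈ 0.0582.

Δc ≈ 0.058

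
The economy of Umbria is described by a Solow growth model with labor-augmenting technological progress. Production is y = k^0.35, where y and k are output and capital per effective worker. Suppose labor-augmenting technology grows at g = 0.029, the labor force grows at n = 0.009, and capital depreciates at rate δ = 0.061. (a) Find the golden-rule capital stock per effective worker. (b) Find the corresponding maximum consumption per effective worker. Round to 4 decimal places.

(a) k_gold ≈ 6.9782; (b) c_gold ≈ 1.2830

n + g + δ = 0.009 + 0.029 + 0.061 = 0.099.
At the golden rule the marginal product of capital equals n+g+δ: 0.35·k^(0.35−1) = 0.099. Solving, k_gold = (0.35/0.099)^(1/0.65) ≈ 6.9782.
y_gold = 6.9782^0.35 ≈ 1.9738; c_gold = y_gold − 0.099·k_gold ≈ 1.2830.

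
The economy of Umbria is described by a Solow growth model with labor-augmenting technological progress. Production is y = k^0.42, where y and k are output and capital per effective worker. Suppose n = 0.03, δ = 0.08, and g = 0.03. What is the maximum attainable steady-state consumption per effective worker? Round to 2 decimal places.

c_gold ≈ 1.29

n + g + δ = 0.03 + 0.03 + 0.08 = 0.14.
At the golden rule the marginal product of capital equals n+g+δ: 0.42·k^(0.42−1) = 0.14. Solving, k_gold = (0.42/0.14)^(1/0.58) ≈ 6.6470.
y_gold = 6.6470^0.42 ≈ 2.2157.
c_gold = y_gold − (n+g+δ)·k_gold = 2.2157 − 0.14·6.6470 ≈ 1.2851.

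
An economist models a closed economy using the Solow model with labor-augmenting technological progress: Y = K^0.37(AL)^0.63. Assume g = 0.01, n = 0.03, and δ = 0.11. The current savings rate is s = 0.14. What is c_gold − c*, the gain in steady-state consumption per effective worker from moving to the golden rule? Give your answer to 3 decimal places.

Δc ≈ 0.245

Break-even investment rate: n + g + δ = 0.03 + 0.01 + 0.11 = 0.15.
Current steady state (s = 0.14): k* = (0.14/0.15)^(1/0.63) ≈ 0.8963, y* = 0.8963^0.37 ≈ 0.9603, c* = (1−0.14)·0.9603 ≈ 0.8258.
At the golden rule the marginal product of capital equals n+g+δ: 0.37·k^(0.37−1) = 0.15. Solving, k_gold = (0.37/0.15)^(1/0.63) ≈ 4.1918.
y_gold = 4.1918^0.37 ≈ 1.6994, c_gold = y_gold − 0.15·k_gold ≈ 1.0706.
Gain: Δc = 1.0706 − 0.8258 ≈ 0.2448.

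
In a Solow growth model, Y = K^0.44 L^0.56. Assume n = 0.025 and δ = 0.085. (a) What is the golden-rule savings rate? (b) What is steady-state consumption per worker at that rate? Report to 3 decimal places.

The effective depreciation rate is n + δ = 0.025 + 0.085 = 0.11.
For Cobb-Douglas, s_gold equals capital's share: s_gold = 0.44.
Setting f'(k) = n+δ gives 0.44·k^(0.44−1) = 0.11, hence k_gold = (0.44/0.11)^(1/0.56) ≈ 11.8880.
y_gold = 11.8880^0.44 ≈ 2.9720; c_gold = (1−0.44)·y_gold ≈ 1.6643.

(a) s_gold = 0.440; (b) c_gold ≈ 1.664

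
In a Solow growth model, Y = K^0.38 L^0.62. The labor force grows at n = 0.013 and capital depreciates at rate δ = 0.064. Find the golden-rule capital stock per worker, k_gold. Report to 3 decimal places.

k_gold ≈ 13.128

n + δ = 0.013 + 0.064 = 0.077.
Maximizing c = f(k) − (n+δ)·k gives f'(k) = n+δ, i.e. 0.38·k^(0.38−1) = 0.077, so k_gold = (0.38/0.077)^(1/0.62) ≈ 13.1285.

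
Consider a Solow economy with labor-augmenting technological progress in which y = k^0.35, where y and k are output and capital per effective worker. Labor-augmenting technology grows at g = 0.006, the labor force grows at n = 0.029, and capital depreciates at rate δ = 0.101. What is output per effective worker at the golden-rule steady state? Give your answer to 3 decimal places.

n + g + δ = 0.029 + 0.006 + 0.101 = 0.136.
Maximizing c = f(k) − (n+g+δ)·k gives f'(k) = n+g+δ, i.e. 0.35·k^(0.35−1) = 0.136, so k_gold = (0.35/0.136)^(1/0.65) ≈ 4.2814.
Output: y_gold = k_gold^0.35 = 4.2814^0.35 ≈ 1.6636.

y_gold ≈ 1.664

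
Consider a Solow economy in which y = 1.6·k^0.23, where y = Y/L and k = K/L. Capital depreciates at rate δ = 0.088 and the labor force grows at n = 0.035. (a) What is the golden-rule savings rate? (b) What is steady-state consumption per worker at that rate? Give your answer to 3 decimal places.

(a) s_gold = 0.230; (b) c_gold ≈ 1.709

Break-even investment rate: n + δ = 0.035 + 0.088 = 0.123.
For Cobb-Douglas, s_gold equals capital's share: s_gold = 0.23.
Setting f'(k) = n+δ gives 0.23·1.6·k^(0.23−1) = 0.123, hence k_gold = (0.23·1.6/0.123)^(1/0.77) ≈ 4.1506.
y_gold = 1.6·4.1506^0.23 ≈ 2.2197; c_gold = (1−0.23)·y_gold ≈ 1.7091.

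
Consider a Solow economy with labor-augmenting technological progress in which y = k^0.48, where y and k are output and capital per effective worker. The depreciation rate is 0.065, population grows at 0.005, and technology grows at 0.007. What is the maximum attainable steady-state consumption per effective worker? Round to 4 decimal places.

n + g + δ = 0.005 + 0.007 + 0.065 = 0.077.
At the golden rule the marginal product of capital equals n+g+δ: 0.48·k^(0.48−1) = 0.077. Solving, k_gold = (0.48/0.077)^(1/0.52) ≈ 33.7572.
y_gold = 33.7572^0.48 ≈ 5.4152.
c_gold = y_gold − (n+g+δ)·k_gold = 5.4152 − 0.077·33.7572 ≈ 2.8159.

c_gold ≈ 2.8159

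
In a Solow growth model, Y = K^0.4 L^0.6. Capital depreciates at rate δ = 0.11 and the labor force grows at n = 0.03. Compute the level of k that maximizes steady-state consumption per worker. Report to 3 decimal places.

The effective depreciation rate is n + δ = 0.03 + 0.11 = 0.14.
Maximizing c = f(k) − (n+δ)·k gives f'(k) = n+δ, i.e. 0.4·k^(0.4−1) = 0.14, so k_gold = (0.4/0.14)^(1/0.6) ≈ 5.7529.

k_gold ≈ 5.753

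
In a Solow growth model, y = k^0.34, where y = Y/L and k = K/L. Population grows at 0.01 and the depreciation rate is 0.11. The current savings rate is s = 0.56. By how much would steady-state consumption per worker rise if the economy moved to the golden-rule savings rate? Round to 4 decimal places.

Δc ≈ 0.1557

Break-even investment rate: n + δ = 0.01 + 0.11 = 0.12.
Current steady state (s = 0.56): k* = (0.56/0.12)^(1/0.66) ≈ 10.3192, y* = 10.3192^0.34 ≈ 2.2113, c* = (1−0.56)·2.2113 ≈ 0.9730.
Setting f'(k) = n+δ gives 0.34·k^(0.34−1) = 0.12, hence k_gold = (0.34/0.12)^(1/0.66) ≈ 4.8451.
y_gold = 4.8451^0.34 ≈ 1.7100, c_gold = y_gold − 0.12·k_gold ≈ 1.1286.
Gain: Δc = 1.1286 − 0.9730 ≈ 0.1557.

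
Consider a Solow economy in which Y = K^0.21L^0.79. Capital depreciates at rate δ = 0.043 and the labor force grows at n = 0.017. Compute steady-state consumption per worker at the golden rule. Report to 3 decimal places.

The effective depreciation rate is n + δ = 0.017 + 0.043 = 0.06.
Maximizing c = f(k) − (n+δ)·k gives f'(k) = n+δ, i.e. 0.21·k^(0.21−1) = 0.06, so k_gold = (0.21/0.06)^(1/0.79) ≈ 4.8831.
y_gold = 4.8831^0.21 ≈ 1.3952.
c_gold = y_gold − (n+δ)·k_gold = 1.3952 − 0.06·4.8831 ≈ 1.1022.

c_gold ≈ 1.102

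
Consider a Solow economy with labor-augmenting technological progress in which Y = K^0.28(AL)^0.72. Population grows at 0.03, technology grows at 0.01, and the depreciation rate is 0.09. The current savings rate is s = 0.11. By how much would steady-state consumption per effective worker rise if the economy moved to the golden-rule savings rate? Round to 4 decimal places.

Capital per effective worker breaks even when investment replaces (n + g + δ)·k; here n + g + δ = 0.13.
Current steady state (s = 0.11): k* = (0.11/0.13)^(1/0.72) ≈ 0.7929, y* = 0.7929^0.28 ≈ 0.9371, c* = (1−0.11)·0.9371 ≈ 0.8340.
Maximizing c = f(k) − (n+g+δ)·k gives f'(k) = n+g+δ, i.e. 0.28·k^(0.28−1) = 0.13, so k_gold = (0.28/0.13)^(1/0.72) ≈ 2.9027.
y_gold = 2.9027^0.28 ≈ 1.3477, c_gold = y_gold − 0.13·k_gold ≈ 0.9703.
Gain: Δc = 0.9703 − 0.8340 ≈ 0.1363.

Δc ≈ 0.1363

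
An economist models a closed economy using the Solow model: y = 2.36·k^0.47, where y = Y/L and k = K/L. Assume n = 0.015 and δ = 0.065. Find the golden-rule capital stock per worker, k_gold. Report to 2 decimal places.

The effective depreciation rate is n + δ = 0.015 + 0.065 = 0.08.
Setting f'(k) = n+δ gives 0.47·2.36·k^(0.47−1) = 0.08, hence k_gold = (0.47·2.36/0.08)^(1/0.53) ≈ 142.7466.

k_gold ≈ 142.75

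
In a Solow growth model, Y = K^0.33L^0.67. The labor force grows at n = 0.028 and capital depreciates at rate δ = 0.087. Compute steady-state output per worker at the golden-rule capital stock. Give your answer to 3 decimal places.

n + δ = 0.028 + 0.087 = 0.115.
Golden rule sets MPK = n+δ: 0.33·k^(0.33−1) = 0.115, so k_gold = (0.33/0.115)^(1/0.67) ≈ 4.8229.
Output: y_gold = k_gold^0.33 = 4.8229^0.33 ≈ 1.6807.

y_gold ≈ 1.681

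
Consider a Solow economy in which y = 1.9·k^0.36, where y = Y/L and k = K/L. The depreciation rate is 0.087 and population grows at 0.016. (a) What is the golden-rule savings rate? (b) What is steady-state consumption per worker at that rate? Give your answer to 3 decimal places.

Capital per worker breaks even when investment replaces (n + δ)·k; here n + δ = 0.103.
For Cobb-Douglas, s_gold equals capital's share: s_gold = 0.36.
Golden rule sets MPK = n+δ: 0.36·1.9·k^(0.36−1) = 0.103, so k_gold = (0.36·1.9/0.103)^(1/0.64) ≈ 19.2627.
y_gold = 1.9·19.2627^0.36 ≈ 5.5113; c_gold = (1−0.36)·y_gold ≈ 3.5272.

(a) s_gold = 0.360; (b) c_gold ≈ 3.527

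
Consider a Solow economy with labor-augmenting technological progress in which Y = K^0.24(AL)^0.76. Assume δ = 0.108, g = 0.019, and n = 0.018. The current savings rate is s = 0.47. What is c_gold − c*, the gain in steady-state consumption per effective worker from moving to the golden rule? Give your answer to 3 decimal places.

Break-even investment rate: n + g + δ = 0.018 + 0.019 + 0.108 = 0.145.
Current steady state (s = 0.47): k* = (0.47/0.145)^(1/0.76) ≈ 4.6991, y* = 4.6991^0.24 ≈ 1.4497, c* = (1−0.47)·1.4497 ≈ 0.7683.
Setting f'(k) = n+g+δ gives 0.24·k^(0.24−1) = 0.145, hence k_gold = (0.24/0.145)^(1/0.76) ≈ 1.9407.
y_gold = 1.9407^0.24 ≈ 1.1725, c_gold = y_gold − 0.145·k_gold ≈ 0.8911.
Gain: Δc = 0.8911 − 0.7683 ≈ 0.1227.

Δc ≈ 0.123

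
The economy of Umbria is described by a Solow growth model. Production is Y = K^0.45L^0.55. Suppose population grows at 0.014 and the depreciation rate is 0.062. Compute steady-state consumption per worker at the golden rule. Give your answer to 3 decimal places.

c_gold ≈ 2.357

The effective depreciation rate is n + δ = 0.014 + 0.062 = 0.076.
Maximizing c = f(k) − (n+δ)·k gives f'(k) = n+δ, i.e. 0.45·k^(0.45−1) = 0.076, so k_gold = (0.45/0.076)^(1/0.55) ≈ 25.3724.
y_gold = 25.3724^0.45 ≈ 4.2851.
c_gold = y_gold − (n+δ)·k_gold = 4.2851 − 0.076·25.3724 ≈ 2.3568.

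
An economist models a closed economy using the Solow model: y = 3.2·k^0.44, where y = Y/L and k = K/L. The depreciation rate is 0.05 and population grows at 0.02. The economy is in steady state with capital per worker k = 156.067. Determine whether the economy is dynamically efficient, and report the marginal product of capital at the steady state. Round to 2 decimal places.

dynamically efficient; MPK ≈ 0.08

n + δ = 0.02 + 0.05 = 0.07.
MPK = 0.44·3.2·k^(0.44−1) = 0.44·3.2·156.067^(-0.56) ≈ 0.0832.
MPK > 0.07, so the economy is dynamically efficient (under-saving).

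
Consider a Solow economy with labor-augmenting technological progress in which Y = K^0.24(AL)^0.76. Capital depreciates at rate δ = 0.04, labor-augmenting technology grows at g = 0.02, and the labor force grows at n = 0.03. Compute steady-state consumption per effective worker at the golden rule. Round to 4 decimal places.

c_gold ≈ 1.0359

Break-even investment rate: n + g + δ = 0.03 + 0.02 + 0.04 = 0.09.
At the golden rule the marginal product of capital equals n+g+δ: 0.24·k^(0.24−1) = 0.09. Solving, k_gold = (0.24/0.09)^(1/0.76) ≈ 3.6348.
y_gold = 3.6348^0.24 ≈ 1.3631.
c_gold = y_gold − (n+g+δ)·k_gold = 1.3631 − 0.09·3.6348 ≈ 1.0359.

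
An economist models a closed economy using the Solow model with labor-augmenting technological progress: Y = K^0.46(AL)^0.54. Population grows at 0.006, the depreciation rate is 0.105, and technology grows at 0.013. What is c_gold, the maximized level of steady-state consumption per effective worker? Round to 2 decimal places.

Capital per effective worker breaks even when investment replaces (n + g + δ)·k; here n + g + δ = 0.124.
At the golden rule the marginal product of capital equals n+g+δ: 0.46·k^(0.46−1) = 0.124. Solving, k_gold = (0.46/0.124)^(1/0.54) ≈ 11.3325.
y_gold = 11.3325^0.46 ≈ 3.0549.
c_gold = y_gold − (n+g+δ)·k_gold = 3.0549 − 0.124·11.3325 ≈ 1.6496.

c_gold ≈ 1.65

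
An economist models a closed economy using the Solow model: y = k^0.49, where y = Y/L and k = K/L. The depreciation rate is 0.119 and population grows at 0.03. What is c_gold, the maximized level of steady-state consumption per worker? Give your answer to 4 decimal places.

c_gold ≈ 1.6007

The effective depreciation rate is n + δ = 0.03 + 0.119 = 0.149.
Setting f'(k) = n+δ gives 0.49·k^(0.49−1) = 0.149, hence k_gold = (0.49/0.149)^(1/0.51) ≈ 10.3215.
y_gold = 10.3215^0.49 ≈ 3.1386.
c_gold = y_gold − (n+δ)·k_gold = 3.1386 − 0.149·10.3215 ≈ 1.6007.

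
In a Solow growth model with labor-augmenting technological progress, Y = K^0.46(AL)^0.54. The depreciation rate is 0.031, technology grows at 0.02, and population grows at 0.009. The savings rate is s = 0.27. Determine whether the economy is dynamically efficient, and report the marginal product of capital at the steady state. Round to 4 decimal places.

n + g + δ = 0.009 + 0.02 + 0.031 = 0.06.
Steady-state k*: s·k^0.46 = 0.06·k gives k* = (0.27/0.06)^(1/0.54) ≈ 16.2051.
MPK = 0.46·16.2051^(-0.54) ≈ 0.1022.
MPK > n+g+δ = 0.06, so the economy is dynamically efficient (under-saving).

dynamically efficient; MPK ≈ 0.1022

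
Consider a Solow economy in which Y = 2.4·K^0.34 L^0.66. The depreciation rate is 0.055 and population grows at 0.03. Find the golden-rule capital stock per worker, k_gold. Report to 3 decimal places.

k_gold ≈ 30.781

Break-even investment rate: n + δ = 0.03 + 0.055 = 0.085.
Golden rule sets MPK = n+δ: 0.34·2.4·k^(0.34−1) = 0.085, so k_gold = (0.34·2.4/0.085)^(1/0.66) ≈ 30.7815.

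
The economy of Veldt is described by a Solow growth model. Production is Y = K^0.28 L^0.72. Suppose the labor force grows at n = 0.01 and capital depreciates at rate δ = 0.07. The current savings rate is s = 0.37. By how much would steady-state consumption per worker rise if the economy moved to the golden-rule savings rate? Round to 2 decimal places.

Break-even investment rate: n + δ = 0.01 + 0.07 = 0.08.
Current steady state (s = 0.37): k* = (0.37/0.08)^(1/0.72) ≈ 8.3901, y* = 8.3901^0.28 ≈ 1.8141, c* = (1−0.37)·1.8141 ≈ 1.1429.
Maximizing c = f(k) − (n+δ)·k gives f'(k) = n+δ, i.e. 0.28·k^(0.28−1) = 0.08, so k_gold = (0.28/0.08)^(1/0.72) ≈ 5.6971.
y_gold = 5.6971^0.28 ≈ 1.6277, c_gold = y_gold − 0.08·k_gold ≈ 1.1720.
Gain: Δc = 1.1720 − 1.1429 ≈ 0.0291.

Δc ≈ 0.03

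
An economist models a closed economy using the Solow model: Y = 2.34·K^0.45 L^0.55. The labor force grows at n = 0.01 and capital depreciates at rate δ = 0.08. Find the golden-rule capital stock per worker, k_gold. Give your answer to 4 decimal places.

Break-even investment rate: n + δ = 0.01 + 0.08 = 0.09.
Golden rule sets MPK = n+δ: 0.45·2.34·k^(0.45−1) = 0.09, so k_gold = (0.45·2.34/0.09)^(1/0.55) ≈ 87.5298.

k_gold ≈ 87.5298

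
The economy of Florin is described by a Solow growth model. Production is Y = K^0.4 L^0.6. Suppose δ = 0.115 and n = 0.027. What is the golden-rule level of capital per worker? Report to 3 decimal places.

n + δ = 0.027 + 0.115 = 0.142.
Maximizing c = f(k) − (n+δ)·k gives f'(k) = n+δ, i.e. 0.4·k^(0.4−1) = 0.142, so k_gold = (0.4/0.142)^(1/0.6) ≈ 5.6185.

k_gold ≈ 5.618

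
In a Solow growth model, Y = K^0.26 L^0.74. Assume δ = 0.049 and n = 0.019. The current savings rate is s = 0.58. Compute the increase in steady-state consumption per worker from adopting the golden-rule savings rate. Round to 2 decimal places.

Δc ≈ 0.29

The effective depreciation rate is n + δ = 0.019 + 0.049 = 0.068.
Current steady state (s = 0.58): k* = (0.58/0.068)^(1/0.74) ≈ 18.1133, y* = 18.1133^0.26 ≈ 2.1236, c* = (1−0.58)·2.1236 ≈ 0.8919.
Setting f'(k) = n+δ gives 0.26·k^(0.26−1) = 0.068, hence k_gold = (0.26/0.068)^(1/0.74) ≈ 6.1251.
y_gold = 6.1251^0.26 ≈ 1.6020, c_gold = y_gold − 0.068·k_gold ≈ 1.1854.
Gain: Δc = 1.1854 − 0.8919 ≈ 0.2935.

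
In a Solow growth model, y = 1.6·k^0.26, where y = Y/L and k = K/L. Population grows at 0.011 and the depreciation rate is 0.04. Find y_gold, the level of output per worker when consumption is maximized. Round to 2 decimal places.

The effective depreciation rate is n + δ = 0.011 + 0.04 = 0.051.
Golden rule sets MPK = n+δ: 0.26·1.6·k^(0.26−1) = 0.051, so k_gold = (0.26·1.6/0.051)^(1/0.74) ≈ 17.0525.
Output: y_gold = 1.6·k_gold^0.26 = 1.6·17.0525^0.26 ≈ 3.3449.

y_gold ≈ 3.34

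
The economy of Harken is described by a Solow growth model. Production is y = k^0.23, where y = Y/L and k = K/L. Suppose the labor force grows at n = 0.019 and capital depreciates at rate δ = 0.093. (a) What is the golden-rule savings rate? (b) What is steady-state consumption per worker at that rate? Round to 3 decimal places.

Capital per worker breaks even when investment replaces (n + δ)·k; here n + δ = 0.112.
For Cobb-Douglas, s_gold equals capital's share: s_gold = 0.23.
Golden rule sets MPK = n+δ: 0.23·k^(0.23−1) = 0.112, so k_gold = (0.23/0.112)^(1/0.77) ≈ 2.5460.
y_gold = 2.5460^0.23 ≈ 1.2398; c_gold = (1−0.23)·y_gold ≈ 0.9546.

(a) s_gold = 0.230; (b) c_gold ≈ 0.955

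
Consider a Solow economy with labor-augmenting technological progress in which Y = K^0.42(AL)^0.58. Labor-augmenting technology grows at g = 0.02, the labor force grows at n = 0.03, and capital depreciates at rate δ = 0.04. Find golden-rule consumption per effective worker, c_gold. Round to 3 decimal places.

c_gold ≈ 1.770

The effective depreciation rate is n + g + δ = 0.03 + 0.02 + 0.04 = 0.09.
Setting f'(k) = n+g+δ gives 0.42·k^(0.42−1) = 0.09, hence k_gold = (0.42/0.09)^(1/0.58) ≈ 14.2384.
y_gold = 14.2384^0.42 ≈ 3.0511.
c_gold = y_gold − (n+g+δ)·k_gold = 3.0511 − 0.09·14.2384 ≈ 1.7696.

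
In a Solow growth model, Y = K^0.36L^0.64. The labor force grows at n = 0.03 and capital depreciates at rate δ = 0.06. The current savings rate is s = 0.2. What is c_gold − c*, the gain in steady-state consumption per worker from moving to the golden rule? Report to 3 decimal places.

Δc ≈ 0.142

n + δ = 0.03 + 0.06 = 0.09.
Current steady state (s = 0.2): k* = (0.2/0.09)^(1/0.64) ≈ 3.4822, y* = 3.4822^0.36 ≈ 1.5670, c* = (1−0.2)·1.5670 ≈ 1.2536.
Golden rule sets MPK = n+δ: 0.36·k^(0.36−1) = 0.09, so k_gold = (0.36/0.09)^(1/0.64) ≈ 8.7241.
y_gold = 8.7241^0.36 ≈ 2.1810, c_gold = y_gold − 0.09·k_gold ≈ 1.3958.
Gain: Δc = 1.3958 − 1.2536 ≈ 0.1423.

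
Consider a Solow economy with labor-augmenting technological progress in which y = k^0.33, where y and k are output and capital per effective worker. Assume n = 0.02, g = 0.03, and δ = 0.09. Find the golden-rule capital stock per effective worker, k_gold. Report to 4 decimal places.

Break-even investment rate: n + g + δ = 0.02 + 0.03 + 0.09 = 0.14.
Maximizing c = f(k) − (n+g+δ)·k gives f'(k) = n+g+δ, i.e. 0.33·k^(0.33−1) = 0.14, so k_gold = (0.33/0.14)^(1/0.67) ≈ 3.5958.

k_gold ≈ 3.5958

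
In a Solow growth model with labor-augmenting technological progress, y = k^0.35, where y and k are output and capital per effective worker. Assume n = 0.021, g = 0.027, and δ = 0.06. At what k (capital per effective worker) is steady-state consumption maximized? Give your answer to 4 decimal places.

Break-even investment rate: n + g + δ = 0.021 + 0.027 + 0.06 = 0.108.
Setting f'(k) = n+g+δ gives 0.35·k^(0.35−1) = 0.108, hence k_gold = (0.35/0.108)^(1/0.65) ≈ 6.1039.

k_gold ≈ 6.1039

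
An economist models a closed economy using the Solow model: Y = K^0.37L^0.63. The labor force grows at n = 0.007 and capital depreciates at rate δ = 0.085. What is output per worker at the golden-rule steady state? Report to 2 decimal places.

y_gold ≈ 2.26

n + δ = 0.007 + 0.085 = 0.092.
Golden rule sets MPK = n+δ: 0.37·k^(0.37−1) = 0.092, so k_gold = (0.37/0.092)^(1/0.63) ≈ 9.1072.
Output: y_gold = k_gold^0.37 = 9.1072^0.37 ≈ 2.2645.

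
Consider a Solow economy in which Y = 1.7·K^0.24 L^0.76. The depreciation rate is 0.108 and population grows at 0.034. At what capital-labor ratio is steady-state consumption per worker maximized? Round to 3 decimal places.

The effective depreciation rate is n + δ = 0.034 + 0.108 = 0.142.
Maximizing c = f(k) − (n+δ)·k gives f'(k) = n+δ, i.e. 0.24·1.7·k^(0.24−1) = 0.142, so k_gold = (0.24·1.7/0.142)^(1/0.76) ≈ 4.0098.

k_gold ≈ 4.010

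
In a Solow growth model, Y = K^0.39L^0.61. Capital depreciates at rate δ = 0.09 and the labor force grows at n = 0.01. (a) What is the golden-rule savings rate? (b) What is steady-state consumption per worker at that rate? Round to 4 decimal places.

Capital per worker breaks even when investment replaces (n + δ)·k; here n + δ = 0.1.
For Cobb-Douglas, s_gold equals capital's share: s_gold = 0.39.
Maximizing c = f(k) − (n+δ)·k gives f'(k) = n+δ, i.e. 0.39·k^(0.39−1) = 0.1, so k_gold = (0.39/0.1)^(1/0.61) ≈ 9.3102.
y_gold = 9.3102^0.39 ≈ 2.3872; c_gold = (1−0.39)·y_gold ≈ 1.4562.

(a) s_gold = 0.3900; (b) c_gold ≈ 1.4562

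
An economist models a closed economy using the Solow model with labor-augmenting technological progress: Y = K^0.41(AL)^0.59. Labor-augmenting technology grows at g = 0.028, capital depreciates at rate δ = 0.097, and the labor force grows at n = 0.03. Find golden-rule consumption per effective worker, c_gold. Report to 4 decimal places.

c_gold ≈ 1.1599

The effective depreciation rate is n + g + δ = 0.03 + 0.028 + 0.097 = 0.155.
At the golden rule the marginal product of capital equals n+g+δ: 0.41·k^(0.41−1) = 0.155. Solving, k_gold = (0.41/0.155)^(1/0.59) ≈ 5.2002.
y_gold = 5.2002^0.41 ≈ 1.9659.
c_gold = y_gold − (n+g+δ)·k_gold = 1.9659 − 0.155·5.2002 ≈ 1.1599.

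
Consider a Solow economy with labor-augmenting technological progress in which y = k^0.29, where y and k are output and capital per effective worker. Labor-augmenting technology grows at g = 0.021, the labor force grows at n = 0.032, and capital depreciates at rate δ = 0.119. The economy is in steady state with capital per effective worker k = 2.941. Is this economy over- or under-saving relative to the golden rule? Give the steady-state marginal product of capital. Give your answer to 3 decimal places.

Capital per effective worker breaks even when investment replaces (n + g + δ)·k; here n + g + δ = 0.172.
MPK = 0.29·k^(0.29−1) = 0.29·2.941^(-0.71) ≈ 0.1348.
MPK < 0.172, so the economy is dynamically inefficient (over-saving).

over-saving; MPK ≈ 0.135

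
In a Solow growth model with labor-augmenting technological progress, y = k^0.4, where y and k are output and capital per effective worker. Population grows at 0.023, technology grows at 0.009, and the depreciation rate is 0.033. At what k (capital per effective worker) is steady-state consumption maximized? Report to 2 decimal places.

Capital per effective worker breaks even when investment replaces (n + g + δ)·k; here n + g + δ = 0.065.
Maximizing c = f(k) − (n+g+δ)·k gives f'(k) = n+g+δ, i.e. 0.4·k^(0.4−1) = 0.065, so k_gold = (0.4/0.065)^(1/0.6) ≈ 20.6654.

k_gold ≈ 20.67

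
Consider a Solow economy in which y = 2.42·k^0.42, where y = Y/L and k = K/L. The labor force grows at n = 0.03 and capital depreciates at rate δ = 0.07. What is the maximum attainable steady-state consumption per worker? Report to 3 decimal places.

c_gold ≈ 7.525

Break-even investment rate: n + δ = 0.03 + 0.07 = 0.1.
Golden rule sets MPK = n+δ: 0.42·2.42·k^(0.42−1) = 0.1, so k_gold = (0.42·2.42/0.1)^(1/0.58) ≈ 54.4902.
y_gold = 2.42·54.4902^0.42 ≈ 12.9739.
c_gold = y_gold − (n+δ)·k_gold = 12.9739 − 0.1·54.4902 ≈ 7.5248.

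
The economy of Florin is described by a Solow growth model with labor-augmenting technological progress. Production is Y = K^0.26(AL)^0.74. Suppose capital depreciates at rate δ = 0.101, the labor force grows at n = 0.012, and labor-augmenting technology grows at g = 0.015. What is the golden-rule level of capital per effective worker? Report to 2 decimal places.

n + g + δ = 0.012 + 0.015 + 0.101 = 0.128.
Maximizing c = f(k) − (n+g+δ)·k gives f'(k) = n+g+δ, i.e. 0.26·k^(0.26−1) = 0.128, so k_gold = (0.26/0.128)^(1/0.74) ≈ 2.6055.

k_gold ≈ 2.61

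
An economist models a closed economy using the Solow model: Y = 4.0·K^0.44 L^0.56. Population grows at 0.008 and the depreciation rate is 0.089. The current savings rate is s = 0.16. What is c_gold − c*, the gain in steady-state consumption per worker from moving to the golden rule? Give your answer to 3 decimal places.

Δc ≈ 7.044

n + δ = 0.008 + 0.089 = 0.097.
Current steady state (s = 0.16): k* = (0.16·4.0/0.097)^(1/0.56) ≈ 29.0555, y* = 4.0·29.0555^0.44 ≈ 17.6149, c* = (1−0.16)·17.6149 ≈ 14.7965.
Golden rule sets MPK = n+δ: 0.44·4.0·k^(0.44−1) = 0.097, so k_gold = (0.44·4.0/0.097)^(1/0.56) ≈ 176.9097.
y_gold = 4.0·176.9097^0.44 ≈ 39.0005, c_gold = y_gold − 0.097·k_gold ≈ 21.8403.
Gain: Δc = 21.8403 − 14.7965 ≈ 7.0438.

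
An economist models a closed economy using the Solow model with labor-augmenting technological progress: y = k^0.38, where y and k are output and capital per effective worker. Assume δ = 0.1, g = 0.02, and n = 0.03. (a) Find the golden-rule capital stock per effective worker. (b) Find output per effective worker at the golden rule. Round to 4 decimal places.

(a) k_gold ≈ 4.4783; (b) y_gold ≈ 1.7678

The effective depreciation rate is n + g + δ = 0.03 + 0.02 + 0.1 = 0.15.
At the golden rule the marginal product of capital equals n+g+δ: 0.38·k^(0.38−1) = 0.15. Solving, k_gold = (0.38/0.15)^(1/0.62) ≈ 4.4783.
y_gold = 4.4783^0.38 ≈ 1.7678.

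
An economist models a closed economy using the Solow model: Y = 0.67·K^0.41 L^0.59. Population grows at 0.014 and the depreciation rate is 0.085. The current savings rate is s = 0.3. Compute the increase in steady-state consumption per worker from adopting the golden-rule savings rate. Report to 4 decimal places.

The effective depreciation rate is n + δ = 0.014 + 0.085 = 0.099.
Current steady state (s = 0.3): k* = (0.3·0.67/0.099)^(1/0.59) ≈ 3.3212, y* = 0.67·3.3212^0.41 ≈ 1.0960, c* = (1−0.3)·1.0960 ≈ 0.7672.
Maximizing c = f(k) − (n+δ)·k gives f'(k) = n+δ, i.e. 0.41·0.67·k^(0.41−1) = 0.099, so k_gold = (0.41·0.67/0.099)^(1/0.59) ≈ 5.6393.
y_gold = 0.67·5.6393^0.41 ≈ 1.3617, c_gold = y_gold − 0.099·k_gold ≈ 0.8034.
Gain: Δc = 0.8034 − 0.7672 ≈ 0.0362.

Δc ≈ 0.0362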